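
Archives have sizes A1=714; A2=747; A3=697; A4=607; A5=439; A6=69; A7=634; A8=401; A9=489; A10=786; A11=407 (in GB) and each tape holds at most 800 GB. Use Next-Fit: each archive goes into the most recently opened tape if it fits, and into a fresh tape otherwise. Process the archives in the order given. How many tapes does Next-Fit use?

10

A1 (714 GB) → tape 1 (remaining 86 GB)
A2 (747 GB) → tape 2 (remaining 53 GB)
A3 (697 GB) → tape 3 (remaining 103 GB)
A4 (607 GB) → tape 4 (remaining 193 GB)
A5 (439 GB) → tape 5 (remaining 361 GB)
A6 (69 GB) → tape 5 (remaining 292 GB)
A7 (634 GB) → tape 6 (remaining 166 GB)
A8 (401 GB) → tape 7 (remaining 399 GB)
A9 (489 GB) → tape 8 (remaining 311 GB)
A10 (786 GB) → tape 9 (remaining 14 GB)
A11 (407 GB) → tape 10 (remaining 393 GB)
Final tapes: [714] [747] [697] [607] [439,69] [634] [401] [489] [786] [407].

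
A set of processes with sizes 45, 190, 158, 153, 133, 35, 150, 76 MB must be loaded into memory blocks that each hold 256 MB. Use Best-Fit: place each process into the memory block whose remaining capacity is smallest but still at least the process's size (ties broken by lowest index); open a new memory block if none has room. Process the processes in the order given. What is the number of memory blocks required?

5

memory block 1: place 45 MB, 211 MB left
memory block 1: place 190 MB, 21 MB left
memory block 2: place 158 MB, 98 MB left
memory block 3: place 153 MB, 103 MB left
memory block 4: place 133 MB, 123 MB left
memory block 2: place 35 MB, 63 MB left
memory block 5: place 150 MB, 106 MB left
memory block 3: place 76 MB, 27 MB left
Final memory blocks: [45,190] [158,35] [153,76] [133] [150].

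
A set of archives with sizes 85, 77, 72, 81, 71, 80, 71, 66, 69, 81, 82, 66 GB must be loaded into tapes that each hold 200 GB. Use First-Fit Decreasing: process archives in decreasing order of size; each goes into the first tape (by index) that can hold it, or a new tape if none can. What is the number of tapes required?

Sorted descending: 85, 82, 81, 81, 80, 77, 72, 71, 71, 69, 66, 66.
Put 85 GB in tape 1; 115 GB remain.
Put 82 GB in tape 1; 33 GB remain.
Put 81 GB in tape 2; 119 GB remain.
Put 81 GB in tape 2; 38 GB remain.
Put 80 GB in tape 3; 120 GB remain.
Put 77 GB in tape 3; 43 GB remain.
Put 72 GB in tape 4; 128 GB remain.
Put 71 GB in tape 4; 57 GB remain.
Put 71 GB in tape 5; 129 GB remain.
Put 69 GB in tape 5; 60 GB remain.
Put 66 GB in tape 6; 134 GB remain.
Put 66 GB in tape 6; 68 GB remain.
Final tapes: [85,82] [81,81] [80,77] [72,71] [71,69] [66,66].

6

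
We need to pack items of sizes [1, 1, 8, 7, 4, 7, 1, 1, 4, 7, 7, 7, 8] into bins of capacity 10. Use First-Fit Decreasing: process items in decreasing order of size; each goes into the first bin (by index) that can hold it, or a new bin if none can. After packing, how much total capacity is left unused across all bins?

Sorted descending: 8, 8, 7, 7, 7, 7, 7, 4, 4, 1, 1, 1, 1.
bin 1: place 8, 2 left
bin 2: place 8, 2 left
bin 3: place 7, 3 left
bin 4: place 7, 3 left
bin 5: place 7, 3 left
bin 6: place 7, 3 left
bin 7: place 7, 3 left
bin 8: place 4, 6 left
bin 8: place 4, 2 left
bin 1: place 1, 1 left
bin 1: place 1, 0 left
bin 2: place 1, 1 left
bin 2: place 1, 0 left
8 bins × 10 = 80; used 63; unused 17.

17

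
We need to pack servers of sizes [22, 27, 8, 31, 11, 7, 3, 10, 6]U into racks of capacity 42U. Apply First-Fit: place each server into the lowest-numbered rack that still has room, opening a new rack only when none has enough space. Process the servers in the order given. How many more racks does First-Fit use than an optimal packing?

First-Fit: [22,8,11] [27,7,3] [31,10] [6] → 4 racks.
Total size 125U; any packing needs at least ⌈125/42⌉ = 3 racks.
An optimal packing achieves that bound: [31,11] [27,8,7] [22,10,6,3] → 3 racks.
Excess: 4 − 3 = 1.

1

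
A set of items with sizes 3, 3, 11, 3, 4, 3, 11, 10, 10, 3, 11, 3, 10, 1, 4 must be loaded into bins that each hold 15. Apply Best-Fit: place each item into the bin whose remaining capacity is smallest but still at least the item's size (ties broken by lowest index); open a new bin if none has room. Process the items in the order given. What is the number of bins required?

bin 1: place 3, 12 left
bin 1: place 3, 9 left
bin 2: place 11, 4 left
bin 2: place 3, 1 left
bin 1: place 4, 5 left
bin 1: place 3, 2 left
bin 3: place 11, 4 left
bin 4: place 10, 5 left
bin 5: place 10, 5 left
bin 3: place 3, 1 left
bin 6: place 11, 4 left
bin 6: place 3, 1 left
bin 7: place 10, 5 left
bin 2: place 1, 0 left
bin 4: place 4, 1 left
Final bins: [3,3,4,3] [11,3,1] [11,3] [10,4] [10] [11,3] [10].

7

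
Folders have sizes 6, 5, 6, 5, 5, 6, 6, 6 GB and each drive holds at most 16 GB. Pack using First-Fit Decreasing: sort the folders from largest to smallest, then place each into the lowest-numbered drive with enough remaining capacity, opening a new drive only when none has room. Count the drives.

4

Sorted descending: 6, 6, 6, 6, 6, 5, 5, 5.
6 GB → drive 1 (remaining 10 GB)
6 GB → drive 1 (remaining 4 GB)
6 GB → drive 2 (remaining 10 GB)
6 GB → drive 2 (remaining 4 GB)
6 GB → drive 3 (remaining 10 GB)
5 GB → drive 3 (remaining 5 GB)
5 GB → drive 3 (remaining 0 GB)
5 GB → drive 4 (remaining 11 GB)
Final drives: [6,6] [6,6] [6,5,5] [5].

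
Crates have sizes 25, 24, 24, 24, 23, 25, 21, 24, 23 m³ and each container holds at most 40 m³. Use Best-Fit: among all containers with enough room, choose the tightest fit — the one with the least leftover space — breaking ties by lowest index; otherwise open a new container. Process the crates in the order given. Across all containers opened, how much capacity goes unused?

147

Put 25 m³ in container 1; 15 m³ remain.
Put 24 m³ in container 2; 16 m³ remain.
Put 24 m³ in container 3; 16 m³ remain.
Put 24 m³ in container 4; 16 m³ remain.
Put 23 m³ in container 5; 17 m³ remain.
Put 25 m³ in container 6; 15 m³ remain.
Put 21 m³ in container 7; 19 m³ remain.
Put 24 m³ in container 8; 16 m³ remain.
Put 23 m³ in container 9; 17 m³ remain.
9 containers × 40 m³ = 360 m³; used 213 m³; unused 147 m³.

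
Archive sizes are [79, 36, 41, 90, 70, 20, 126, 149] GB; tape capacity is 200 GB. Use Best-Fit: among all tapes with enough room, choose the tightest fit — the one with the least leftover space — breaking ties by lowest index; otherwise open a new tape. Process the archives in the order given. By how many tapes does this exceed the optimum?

Best-Fit: [79,36,41] [90,70,20] [126] [149] → 4 tapes.
Total size 611 GB; any packing needs at least ⌈611/200⌉ = 4 tapes.
So 4 is already optimal.

0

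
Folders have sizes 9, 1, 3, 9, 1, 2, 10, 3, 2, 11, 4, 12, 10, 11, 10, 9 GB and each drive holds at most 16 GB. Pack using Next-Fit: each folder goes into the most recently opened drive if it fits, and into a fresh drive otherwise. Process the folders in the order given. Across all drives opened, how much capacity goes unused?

drive 1: place 9 GB, 7 GB left
drive 1: place 1 GB, 6 GB left
drive 1: place 3 GB, 3 GB left
drive 2: place 9 GB, 7 GB left
drive 2: place 1 GB, 6 GB left
drive 2: place 2 GB, 4 GB left
drive 3: place 10 GB, 6 GB left
drive 3: place 3 GB, 3 GB left
drive 3: place 2 GB, 1 GB left
drive 4: place 11 GB, 5 GB left
drive 4: place 4 GB, 1 GB left
drive 5: place 12 GB, 4 GB left
drive 6: place 10 GB, 6 GB left
drive 7: place 11 GB, 5 GB left
drive 8: place 10 GB, 6 GB left
drive 9: place 9 GB, 7 GB left
9 drives × 16 GB = 144 GB; used 107 GB; unused 37 GB.

37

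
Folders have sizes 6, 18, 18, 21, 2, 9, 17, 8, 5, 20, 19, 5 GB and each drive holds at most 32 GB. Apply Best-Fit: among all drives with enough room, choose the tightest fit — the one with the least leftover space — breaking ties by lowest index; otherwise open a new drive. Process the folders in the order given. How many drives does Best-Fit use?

6

6 GB → drive 1 (remaining 26 GB)
18 GB → drive 1 (remaining 8 GB)
18 GB → drive 2 (remaining 14 GB)
21 GB → drive 3 (remaining 11 GB)
2 GB → drive 1 (remaining 6 GB)
9 GB → drive 3 (remaining 2 GB)
17 GB → drive 4 (remaining 15 GB)
8 GB → drive 2 (remaining 6 GB)
5 GB → drive 1 (remaining 1 GB)
20 GB → drive 5 (remaining 12 GB)
19 GB → drive 6 (remaining 13 GB)
5 GB → drive 2 (remaining 1 GB)
Final drives: [6,18,2,5] [18,8,5] [21,9] [17] [20] [19].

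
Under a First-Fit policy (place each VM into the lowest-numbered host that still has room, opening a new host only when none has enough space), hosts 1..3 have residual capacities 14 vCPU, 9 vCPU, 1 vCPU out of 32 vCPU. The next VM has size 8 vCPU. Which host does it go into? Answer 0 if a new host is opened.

Hosts with room: host 1 (14 vCPU), host 2 (9 vCPU).
The first with room is host 1.

1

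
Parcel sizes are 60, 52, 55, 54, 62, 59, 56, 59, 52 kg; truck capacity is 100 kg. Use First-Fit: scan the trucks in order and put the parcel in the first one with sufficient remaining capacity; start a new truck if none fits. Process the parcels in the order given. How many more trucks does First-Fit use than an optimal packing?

First-Fit: [60] [52] [55] [54] [62] [59] [56] [59] [52] → 9 trucks.
9 parcels exceed 50 kg (half the capacity), and no two of those can share a truck, so at least 9 trucks are needed.
So 9 is already optimal.

0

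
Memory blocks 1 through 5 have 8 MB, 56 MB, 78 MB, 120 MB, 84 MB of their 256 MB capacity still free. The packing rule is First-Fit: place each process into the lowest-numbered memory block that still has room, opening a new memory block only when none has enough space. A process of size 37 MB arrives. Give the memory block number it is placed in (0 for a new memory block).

Memory blocks with room: memory block 2 (56 MB), memory block 3 (78 MB), memory block 4 (120 MB), memory block 5 (84 MB).
The first with room is memory block 2.

2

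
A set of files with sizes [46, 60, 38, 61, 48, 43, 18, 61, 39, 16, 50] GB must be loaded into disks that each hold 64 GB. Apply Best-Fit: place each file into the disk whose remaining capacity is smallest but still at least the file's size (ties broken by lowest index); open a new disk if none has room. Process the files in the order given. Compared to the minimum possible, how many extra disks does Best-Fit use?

Best-Fit: [46,18] [60] [38] [61] [48,16] [43] [61] [39] [50] → 9 disks.
9 files exceed 32 GB (half the capacity), and no two of those can share a disk, so at least 9 disks are needed.
So 9 is already optimal.

0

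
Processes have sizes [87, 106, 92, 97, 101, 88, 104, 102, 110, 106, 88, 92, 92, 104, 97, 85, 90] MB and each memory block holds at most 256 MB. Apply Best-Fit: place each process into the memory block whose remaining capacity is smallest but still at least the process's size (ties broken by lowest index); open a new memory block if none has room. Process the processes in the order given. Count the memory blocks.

memory block 1: place 87 MB, 169 MB left
memory block 1: place 106 MB, 63 MB left
memory block 2: place 92 MB, 164 MB left
memory block 2: place 97 MB, 67 MB left
memory block 3: place 101 MB, 155 MB left
memory block 3: place 88 MB, 67 MB left
memory block 4: place 104 MB, 152 MB left
memory block 4: place 102 MB, 50 MB left
memory block 5: place 110 MB, 146 MB left
memory block 5: place 106 MB, 40 MB left
memory block 6: place 88 MB, 168 MB left
memory block 6: place 92 MB, 76 MB left
memory block 7: place 92 MB, 164 MB left
memory block 7: place 104 MB, 60 MB left
memory block 8: place 97 MB, 159 MB left
memory block 8: place 85 MB, 74 MB left
memory block 9: place 90 MB, 166 MB left

9 memory blocks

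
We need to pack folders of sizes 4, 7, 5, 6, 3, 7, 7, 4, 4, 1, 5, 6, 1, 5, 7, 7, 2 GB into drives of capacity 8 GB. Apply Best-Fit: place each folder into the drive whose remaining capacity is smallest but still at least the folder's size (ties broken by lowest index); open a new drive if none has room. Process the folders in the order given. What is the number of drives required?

12 drives

drive 1: place 4 GB, 4 GB left
drive 2: place 7 GB, 1 GB left
drive 3: place 5 GB, 3 GB left
drive 4: place 6 GB, 2 GB left
drive 3: place 3 GB, 0 GB left
drive 5: place 7 GB, 1 GB left
drive 6: place 7 GB, 1 GB left
drive 1: place 4 GB, 0 GB left
drive 7: place 4 GB, 4 GB left
drive 2: place 1 GB, 0 GB left
drive 8: place 5 GB, 3 GB left
drive 9: place 6 GB, 2 GB left
drive 5: place 1 GB, 0 GB left
drive 10: place 5 GB, 3 GB left
drive 11: place 7 GB, 1 GB left
drive 12: place 7 GB, 1 GB left
drive 4: place 2 GB, 0 GB left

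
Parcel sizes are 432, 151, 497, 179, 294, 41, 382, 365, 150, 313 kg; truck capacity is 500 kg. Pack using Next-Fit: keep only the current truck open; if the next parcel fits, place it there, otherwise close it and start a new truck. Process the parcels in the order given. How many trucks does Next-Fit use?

7

Put 432 kg in truck 1; 68 kg remain.
Put 151 kg in truck 2; 349 kg remain.
Put 497 kg in truck 3; 3 kg remain.
Put 179 kg in truck 4; 321 kg remain.
Put 294 kg in truck 4; 27 kg remain.
Put 41 kg in truck 5; 459 kg remain.
Put 382 kg in truck 5; 77 kg remain.
Put 365 kg in truck 6; 135 kg remain.
Put 150 kg in truck 7; 350 kg remain.
Put 313 kg in truck 7; 37 kg remain.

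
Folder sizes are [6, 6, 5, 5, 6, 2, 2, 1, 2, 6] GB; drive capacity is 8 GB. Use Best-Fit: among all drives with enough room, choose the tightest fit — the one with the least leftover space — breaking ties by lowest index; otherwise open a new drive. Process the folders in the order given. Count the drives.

Put 6 GB in drive 1; 2 GB remain.
Put 6 GB in drive 2; 2 GB remain.
Put 5 GB in drive 3; 3 GB remain.
Put 5 GB in drive 4; 3 GB remain.
Put 6 GB in drive 5; 2 GB remain.
Put 2 GB in drive 1; 0 GB remain.
Put 2 GB in drive 2; 0 GB remain.
Put 1 GB in drive 5; 1 GB remain.
Put 2 GB in drive 3; 1 GB remain.
Put 6 GB in drive 6; 2 GB remain.

6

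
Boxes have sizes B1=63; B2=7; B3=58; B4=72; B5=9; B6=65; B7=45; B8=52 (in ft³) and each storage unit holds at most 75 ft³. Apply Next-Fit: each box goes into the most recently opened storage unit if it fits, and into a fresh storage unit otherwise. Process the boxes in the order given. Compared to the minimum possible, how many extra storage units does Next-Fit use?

0

Next-Fit: [63,7] [58] [72] [9,65] [45] [52] → 6 storage units.
6 boxes exceed 37.5 ft³ (half the capacity), and no two of those can share a storage unit, so at least 6 storage units are needed.
So 6 is already optimal.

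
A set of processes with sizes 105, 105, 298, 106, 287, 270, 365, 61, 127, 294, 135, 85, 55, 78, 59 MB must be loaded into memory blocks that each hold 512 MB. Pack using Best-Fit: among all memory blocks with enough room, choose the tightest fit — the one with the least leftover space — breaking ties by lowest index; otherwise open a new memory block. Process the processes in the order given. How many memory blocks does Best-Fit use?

105 MB → memory block 1 (remaining 407 MB)
105 MB → memory block 1 (remaining 302 MB)
298 MB → memory block 1 (remaining 4 MB)
106 MB → memory block 2 (remaining 406 MB)
287 MB → memory block 2 (remaining 119 MB)
270 MB → memory block 3 (remaining 242 MB)
365 MB → memory block 4 (remaining 147 MB)
61 MB → memory block 2 (remaining 58 MB)
127 MB → memory block 4 (remaining 20 MB)
294 MB → memory block 5 (remaining 218 MB)
135 MB → memory block 5 (remaining 83 MB)
85 MB → memory block 3 (remaining 157 MB)
55 MB → memory block 2 (remaining 3 MB)
78 MB → memory block 5 (remaining 5 MB)
59 MB → memory block 3 (remaining 98 MB)

5 memory blocks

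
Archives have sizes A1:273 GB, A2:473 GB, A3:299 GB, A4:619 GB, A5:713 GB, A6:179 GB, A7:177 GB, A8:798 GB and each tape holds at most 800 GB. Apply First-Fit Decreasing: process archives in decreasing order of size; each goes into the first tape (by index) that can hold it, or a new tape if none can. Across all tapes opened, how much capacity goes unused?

Sorted descending: 798, 713, 619, 473, 299, 273, 179, 177.
Put 798 GB in tape 1; 2 GB remain.
Put 713 GB in tape 2; 87 GB remain.
Put 619 GB in tape 3; 181 GB remain.
Put 473 GB in tape 4; 327 GB remain.
Put 299 GB in tape 4; 28 GB remain.
Put 273 GB in tape 5; 527 GB remain.
Put 179 GB in tape 3; 2 GB remain.
Put 177 GB in tape 5; 350 GB remain.
5 tapes × 800 GB = 4000 GB; used 3531 GB; unused 469 GB.

469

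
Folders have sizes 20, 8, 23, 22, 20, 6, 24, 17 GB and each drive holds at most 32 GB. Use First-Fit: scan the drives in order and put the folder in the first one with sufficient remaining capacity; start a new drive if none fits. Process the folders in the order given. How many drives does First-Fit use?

6 drives

drive 1: place 20 GB, 12 GB left
drive 1: place 8 GB, 4 GB left
drive 2: place 23 GB, 9 GB left
drive 3: place 22 GB, 10 GB left
drive 4: place 20 GB, 12 GB left
drive 2: place 6 GB, 3 GB left
drive 5: place 24 GB, 8 GB left
drive 6: place 17 GB, 15 GB left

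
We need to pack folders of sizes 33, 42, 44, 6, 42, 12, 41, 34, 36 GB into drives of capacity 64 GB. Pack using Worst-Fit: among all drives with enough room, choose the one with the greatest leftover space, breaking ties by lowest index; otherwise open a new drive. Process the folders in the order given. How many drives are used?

7

Put 33 GB in drive 1; 31 GB remain.
Put 42 GB in drive 2; 22 GB remain.
Put 44 GB in drive 3; 20 GB remain.
Put 6 GB in drive 1; 25 GB remain.
Put 42 GB in drive 4; 22 GB remain.
Put 12 GB in drive 1; 13 GB remain.
Put 41 GB in drive 5; 23 GB remain.
Put 34 GB in drive 6; 30 GB remain.
Put 36 GB in drive 7; 28 GB remain.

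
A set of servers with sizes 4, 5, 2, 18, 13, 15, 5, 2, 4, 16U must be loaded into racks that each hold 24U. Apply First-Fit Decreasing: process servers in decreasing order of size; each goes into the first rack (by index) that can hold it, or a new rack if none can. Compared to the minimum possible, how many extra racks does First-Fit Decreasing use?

0

First-Fit Decreasing: [18,5] [16,5,2] [15,4,4] [13,2] → 4 racks.
Total size 84U; any packing needs at least ⌈84/24⌉ = 4 racks.
So 4 is already optimal.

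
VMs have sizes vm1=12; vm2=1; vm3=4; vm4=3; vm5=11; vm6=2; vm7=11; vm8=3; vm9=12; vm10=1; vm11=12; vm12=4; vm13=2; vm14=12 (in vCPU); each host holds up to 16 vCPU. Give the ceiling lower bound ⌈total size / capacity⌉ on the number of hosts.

Total size = 12 + 1 + 4 + 3 + 11 + 2 + 11 + 3 + 12 + 1 + 12 + 4 + 2 + 12 = 90 vCPU.
⌈90 / 16⌉ = 6.

6 hosts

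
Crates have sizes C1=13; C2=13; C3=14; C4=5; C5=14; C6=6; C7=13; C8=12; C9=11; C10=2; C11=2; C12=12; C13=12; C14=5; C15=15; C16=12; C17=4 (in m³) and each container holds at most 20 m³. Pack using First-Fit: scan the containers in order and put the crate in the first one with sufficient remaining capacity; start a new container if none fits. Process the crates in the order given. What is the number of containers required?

11 containers

Put C1 (13 m³) in container 1; 7 m³ remain.
Put C2 (13 m³) in container 2; 7 m³ remain.
Put C3 (14 m³) in container 3; 6 m³ remain.
Put C4 (5 m³) in container 1; 2 m³ remain.
Put C5 (14 m³) in container 4; 6 m³ remain.
Put C6 (6 m³) in container 2; 1 m³ remain.
Put C7 (13 m³) in container 5; 7 m³ remain.
Put C8 (12 m³) in container 6; 8 m³ remain.
Put C9 (11 m³) in container 7; 9 m³ remain.
Put C10 (2 m³) in container 1; 0 m³ remain.
Put C11 (2 m³) in container 3; 4 m³ remain.
Put C12 (12 m³) in container 8; 8 m³ remain.
Put C13 (12 m³) in container 9; 8 m³ remain.
Put C14 (5 m³) in container 4; 1 m³ remain.
Put C15 (15 m³) in container 10; 5 m³ remain.
Put C16 (12 m³) in container 11; 8 m³ remain.
Put C17 (4 m³) in container 3; 0 m³ remain.
Final containers: [13,5,2] [13,6] [14,2,4] [14,5] [13] [12] [11] [12] [12] [15] [12].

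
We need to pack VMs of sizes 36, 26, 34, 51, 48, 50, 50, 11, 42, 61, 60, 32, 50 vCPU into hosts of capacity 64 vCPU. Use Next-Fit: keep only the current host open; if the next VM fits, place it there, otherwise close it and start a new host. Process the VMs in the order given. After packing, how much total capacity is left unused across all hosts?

153

36 vCPU → host 1 (remaining 28 vCPU)
26 vCPU → host 1 (remaining 2 vCPU)
34 vCPU → host 2 (remaining 30 vCPU)
51 vCPU → host 3 (remaining 13 vCPU)
48 vCPU → host 4 (remaining 16 vCPU)
50 vCPU → host 5 (remaining 14 vCPU)
50 vCPU → host 6 (remaining 14 vCPU)
11 vCPU → host 6 (remaining 3 vCPU)
42 vCPU → host 7 (remaining 22 vCPU)
61 vCPU → host 8 (remaining 3 vCPU)
60 vCPU → host 9 (remaining 4 vCPU)
32 vCPU → host 10 (remaining 32 vCPU)
50 vCPU → host 11 (remaining 14 vCPU)
11 hosts × 64 vCPU = 704 vCPU; used 551 vCPU; unused 153 vCPU.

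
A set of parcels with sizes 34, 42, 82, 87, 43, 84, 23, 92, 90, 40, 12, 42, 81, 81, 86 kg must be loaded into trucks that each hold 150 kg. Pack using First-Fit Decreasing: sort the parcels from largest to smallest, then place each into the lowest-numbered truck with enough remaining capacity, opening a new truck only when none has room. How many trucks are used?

Sorted descending: 92, 90, 87, 86, 84, 82, 81, 81, 43, 42, 42, 40, 34, 23, 12.
Put 92 kg in truck 1; 58 kg remain.
Put 90 kg in truck 2; 60 kg remain.
Put 87 kg in truck 3; 63 kg remain.
Put 86 kg in truck 4; 64 kg remain.
Put 84 kg in truck 5; 66 kg remain.
Put 82 kg in truck 6; 68 kg remain.
Put 81 kg in truck 7; 69 kg remain.
Put 81 kg in truck 8; 69 kg remain.
Put 43 kg in truck 1; 15 kg remain.
Put 42 kg in truck 2; 18 kg remain.
Put 42 kg in truck 3; 21 kg remain.
Put 40 kg in truck 4; 24 kg remain.
Put 34 kg in truck 5; 32 kg remain.
Put 23 kg in truck 4; 1 kg remain.
Put 12 kg in truck 1; 3 kg remain.
Final trucks: [92,43,12] [90,42] [87,42] [86,40,23] [84,34] [82] [81] [81].

8 trucks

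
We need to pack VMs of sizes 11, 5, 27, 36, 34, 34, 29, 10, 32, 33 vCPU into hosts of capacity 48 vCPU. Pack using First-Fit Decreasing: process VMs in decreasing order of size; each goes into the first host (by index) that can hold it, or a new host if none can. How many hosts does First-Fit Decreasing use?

Sorted descending: 36, 34, 34, 33, 32, 29, 27, 11, 10, 5.
host 1: place 36 vCPU, 12 vCPU left
host 2: place 34 vCPU, 14 vCPU left
host 3: place 34 vCPU, 14 vCPU left
host 4: place 33 vCPU, 15 vCPU left
host 5: place 32 vCPU, 16 vCPU left
host 6: place 29 vCPU, 19 vCPU left
host 7: place 27 vCPU, 21 vCPU left
host 1: place 11 vCPU, 1 vCPU left
host 2: place 10 vCPU, 4 vCPU left
host 3: place 5 vCPU, 9 vCPU left
Final hosts: [36,11] [34,10] [34,5] [33] [32] [29] [27].

7 hosts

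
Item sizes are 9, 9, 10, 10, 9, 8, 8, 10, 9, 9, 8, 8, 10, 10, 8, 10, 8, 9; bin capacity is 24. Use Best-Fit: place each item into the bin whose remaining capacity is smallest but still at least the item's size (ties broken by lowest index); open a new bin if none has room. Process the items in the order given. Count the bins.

Put 9 in bin 1; 15 remain.
Put 9 in bin 1; 6 remain.
Put 10 in bin 2; 14 remain.
Put 10 in bin 2; 4 remain.
Put 9 in bin 3; 15 remain.
Put 8 in bin 3; 7 remain.
Put 8 in bin 4; 16 remain.
Put 10 in bin 4; 6 remain.
Put 9 in bin 5; 15 remain.
Put 9 in bin 5; 6 remain.
Put 8 in bin 6; 16 remain.
Put 8 in bin 6; 8 remain.
Put 10 in bin 7; 14 remain.
Put 10 in bin 7; 4 remain.
Put 8 in bin 6; 0 remain.
Put 10 in bin 8; 14 remain.
Put 8 in bin 8; 6 remain.
Put 9 in bin 9; 15 remain.
Final bins: [9,9] [10,10] [9,8] [8,10] [9,9] [8,8,8] [10,10] [10,8] [9].

9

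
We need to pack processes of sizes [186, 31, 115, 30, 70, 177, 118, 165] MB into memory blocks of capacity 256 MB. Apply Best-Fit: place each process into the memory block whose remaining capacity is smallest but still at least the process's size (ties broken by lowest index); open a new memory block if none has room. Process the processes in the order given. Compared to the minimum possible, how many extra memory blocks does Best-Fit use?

Best-Fit: [186,31,30] [115,70] [177] [118] [165] → 5 memory blocks.
Total size 892 MB; any packing needs at least ⌈892/256⌉ = 4 memory blocks.
An optimal packing achieves that bound: [186,70] [177,31,30] [165] [118,115] → 4 memory blocks.
Excess: 5 − 4 = 1.

1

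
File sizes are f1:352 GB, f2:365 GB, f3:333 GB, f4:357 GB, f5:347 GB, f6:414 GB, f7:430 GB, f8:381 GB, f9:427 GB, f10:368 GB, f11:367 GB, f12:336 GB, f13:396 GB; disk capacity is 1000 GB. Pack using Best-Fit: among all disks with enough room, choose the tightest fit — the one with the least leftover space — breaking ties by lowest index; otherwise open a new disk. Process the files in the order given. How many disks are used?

disk 1: place f1 (352 GB), 648 GB left
disk 1: place f2 (365 GB), 283 GB left
disk 2: place f3 (333 GB), 667 GB left
disk 2: place f4 (357 GB), 310 GB left
disk 3: place f5 (347 GB), 653 GB left
disk 3: place f6 (414 GB), 239 GB left
disk 4: place f7 (430 GB), 570 GB left
disk 4: place f8 (381 GB), 189 GB left
disk 5: place f9 (427 GB), 573 GB left
disk 5: place f10 (368 GB), 205 GB left
disk 6: place f11 (367 GB), 633 GB left
disk 6: place f12 (336 GB), 297 GB left
disk 7: place f13 (396 GB), 604 GB left
Final disks: [352,365] [333,357] [347,414] [430,381] [427,368] [367,336] [396].

7 disks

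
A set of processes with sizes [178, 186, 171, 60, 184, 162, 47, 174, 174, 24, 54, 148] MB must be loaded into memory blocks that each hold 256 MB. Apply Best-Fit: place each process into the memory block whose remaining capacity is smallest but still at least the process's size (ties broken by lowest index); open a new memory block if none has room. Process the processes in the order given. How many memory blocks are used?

8

178 MB → memory block 1 (remaining 78 MB)
186 MB → memory block 2 (remaining 70 MB)
171 MB → memory block 3 (remaining 85 MB)
60 MB → memory block 2 (remaining 10 MB)
184 MB → memory block 4 (remaining 72 MB)
162 MB → memory block 5 (remaining 94 MB)
47 MB → memory block 4 (remaining 25 MB)
174 MB → memory block 6 (remaining 82 MB)
174 MB → memory block 7 (remaining 82 MB)
24 MB → memory block 4 (remaining 1 MB)
54 MB → memory block 1 (remaining 24 MB)
148 MB → memory block 8 (remaining 108 MB)
Final memory blocks: [178,54] [186,60] [171] [184,47,24] [162] [174] [174] [148].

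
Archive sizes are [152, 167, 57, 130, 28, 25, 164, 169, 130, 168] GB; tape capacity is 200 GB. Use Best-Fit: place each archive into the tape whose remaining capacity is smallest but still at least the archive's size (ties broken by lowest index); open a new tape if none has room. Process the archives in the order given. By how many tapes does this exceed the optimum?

Best-Fit: [152,25] [167,28] [57,130] [164] [169] [130] [168] → 7 tapes.
7 archives exceed 100 GB (half the capacity), and no two of those can share a tape, so at least 7 tapes are needed.
So 7 is already optimal.

0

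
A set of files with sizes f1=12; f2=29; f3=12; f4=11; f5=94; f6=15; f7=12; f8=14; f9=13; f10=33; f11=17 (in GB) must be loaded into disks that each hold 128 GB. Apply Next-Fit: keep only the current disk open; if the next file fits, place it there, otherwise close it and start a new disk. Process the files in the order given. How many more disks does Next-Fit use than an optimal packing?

0

Next-Fit: [12,29,12,11] [94,15,12] [14,13,33,17] → 3 disks.
Total size 262 GB; any packing needs at least ⌈262/128⌉ = 3 disks.
So 3 is already optimal.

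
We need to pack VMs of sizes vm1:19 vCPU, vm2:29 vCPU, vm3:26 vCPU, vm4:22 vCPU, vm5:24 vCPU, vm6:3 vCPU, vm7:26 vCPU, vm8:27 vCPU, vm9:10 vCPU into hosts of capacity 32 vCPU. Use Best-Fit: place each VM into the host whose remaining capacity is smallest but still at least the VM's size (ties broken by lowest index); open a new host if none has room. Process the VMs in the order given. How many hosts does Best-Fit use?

Put vm1 (19 vCPU) in host 1; 13 vCPU remain.
Put vm2 (29 vCPU) in host 2; 3 vCPU remain.
Put vm3 (26 vCPU) in host 3; 6 vCPU remain.
Put vm4 (22 vCPU) in host 4; 10 vCPU remain.
Put vm5 (24 vCPU) in host 5; 8 vCPU remain.
Put vm6 (3 vCPU) in host 2; 0 vCPU remain.
Put vm7 (26 vCPU) in host 6; 6 vCPU remain.
Put vm8 (27 vCPU) in host 7; 5 vCPU remain.
Put vm9 (10 vCPU) in host 4; 0 vCPU remain.
Final hosts: [19] [29,3] [26] [22,10] [24] [26] [27].

7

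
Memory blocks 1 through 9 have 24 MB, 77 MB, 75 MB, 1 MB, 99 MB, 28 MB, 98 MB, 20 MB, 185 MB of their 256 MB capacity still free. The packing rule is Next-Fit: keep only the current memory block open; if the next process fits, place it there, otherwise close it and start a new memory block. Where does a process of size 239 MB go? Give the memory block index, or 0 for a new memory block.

Next-Fit only looks at memory block 9, which has 185 MB free.
239 MB does not fit, so a new memory block is opened.

0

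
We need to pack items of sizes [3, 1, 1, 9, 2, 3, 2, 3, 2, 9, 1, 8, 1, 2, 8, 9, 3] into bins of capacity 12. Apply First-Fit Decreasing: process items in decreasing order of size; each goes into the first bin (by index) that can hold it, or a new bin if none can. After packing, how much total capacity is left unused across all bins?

Sorted descending: 9, 9, 9, 8, 8, 3, 3, 3, 3, 2, 2, 2, 2, 1, 1, 1, 1.
9 → bin 1 (remaining 3)
9 → bin 2 (remaining 3)
9 → bin 3 (remaining 3)
8 → bin 4 (remaining 4)
8 → bin 5 (remaining 4)
3 → bin 1 (remaining 0)
3 → bin 2 (remaining 0)
3 → bin 3 (remaining 0)
3 → bin 4 (remaining 1)
2 → bin 5 (remaining 2)
2 → bin 5 (remaining 0)
2 → bin 6 (remaining 10)
2 → bin 6 (remaining 8)
1 → bin 4 (remaining 0)
1 → bin 6 (remaining 7)
1 → bin 6 (remaining 6)
1 → bin 6 (remaining 5)
6 bins × 12 = 72; used 67; unused 5.

5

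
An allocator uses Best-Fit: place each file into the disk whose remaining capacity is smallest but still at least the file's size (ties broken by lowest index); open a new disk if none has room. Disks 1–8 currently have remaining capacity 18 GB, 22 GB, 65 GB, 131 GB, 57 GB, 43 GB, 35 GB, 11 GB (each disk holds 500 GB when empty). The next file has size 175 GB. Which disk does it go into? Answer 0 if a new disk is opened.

0

No disk has ≥ 175 GB free, so a new disk is opened.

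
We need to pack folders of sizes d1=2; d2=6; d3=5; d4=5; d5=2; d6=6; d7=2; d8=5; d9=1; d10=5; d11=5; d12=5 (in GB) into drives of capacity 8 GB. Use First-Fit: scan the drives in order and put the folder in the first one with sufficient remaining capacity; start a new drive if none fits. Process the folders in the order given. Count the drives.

Put d1 (2 GB) in drive 1; 6 GB remain.
Put d2 (6 GB) in drive 1; 0 GB remain.
Put d3 (5 GB) in drive 2; 3 GB remain.
Put d4 (5 GB) in drive 3; 3 GB remain.
Put d5 (2 GB) in drive 2; 1 GB remain.
Put d6 (6 GB) in drive 4; 2 GB remain.
Put d7 (2 GB) in drive 3; 1 GB remain.
Put d8 (5 GB) in drive 5; 3 GB remain.
Put d9 (1 GB) in drive 2; 0 GB remain.
Put d10 (5 GB) in drive 6; 3 GB remain.
Put d11 (5 GB) in drive 7; 3 GB remain.
Put d12 (5 GB) in drive 8; 3 GB remain.
Final drives: [2,6] [5,2,1] [5,2] [6] [5] [5] [5] [5].

8 drives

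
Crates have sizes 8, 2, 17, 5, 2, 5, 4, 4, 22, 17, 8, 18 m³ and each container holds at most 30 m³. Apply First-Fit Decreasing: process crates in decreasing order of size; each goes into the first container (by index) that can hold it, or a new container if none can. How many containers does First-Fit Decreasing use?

4

Sorted descending: 22, 18, 17, 17, 8, 8, 5, 5, 4, 4, 2, 2.
Put 22 m³ in container 1; 8 m³ remain.
Put 18 m³ in container 2; 12 m³ remain.
Put 17 m³ in container 3; 13 m³ remain.
Put 17 m³ in container 4; 13 m³ remain.
Put 8 m³ in container 1; 0 m³ remain.
Put 8 m³ in container 2; 4 m³ remain.
Put 5 m³ in container 3; 8 m³ remain.
Put 5 m³ in container 3; 3 m³ remain.
Put 4 m³ in container 2; 0 m³ remain.
Put 4 m³ in container 4; 9 m³ remain.
Put 2 m³ in container 3; 1 m³ remain.
Put 2 m³ in container 4; 7 m³ remain.
Final containers: [22,8] [18,8,4] [17,5,5,2] [17,4,2].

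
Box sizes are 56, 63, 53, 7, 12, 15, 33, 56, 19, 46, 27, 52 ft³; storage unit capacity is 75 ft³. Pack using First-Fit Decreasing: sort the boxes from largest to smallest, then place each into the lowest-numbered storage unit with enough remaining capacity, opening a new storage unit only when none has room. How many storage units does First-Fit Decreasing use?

Sorted descending: 63, 56, 56, 53, 52, 46, 33, 27, 19, 15, 12, 7.
63 ft³ → storage unit 1 (remaining 12 ft³)
56 ft³ → storage unit 2 (remaining 19 ft³)
56 ft³ → storage unit 3 (remaining 19 ft³)
53 ft³ → storage unit 4 (remaining 22 ft³)
52 ft³ → storage unit 5 (remaining 23 ft³)
46 ft³ → storage unit 6 (remaining 29 ft³)
33 ft³ → storage unit 7 (remaining 42 ft³)
27 ft³ → storage unit 6 (remaining 2 ft³)
19 ft³ → storage unit 2 (remaining 0 ft³)
15 ft³ → storage unit 3 (remaining 4 ft³)
12 ft³ → storage unit 1 (remaining 0 ft³)
7 ft³ → storage unit 4 (remaining 15 ft³)

7 storage units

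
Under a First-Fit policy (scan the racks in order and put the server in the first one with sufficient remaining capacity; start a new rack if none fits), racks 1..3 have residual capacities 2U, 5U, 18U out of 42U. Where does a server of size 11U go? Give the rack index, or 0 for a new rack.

Racks with room: rack 3 (18U).
The first with room is rack 3.

3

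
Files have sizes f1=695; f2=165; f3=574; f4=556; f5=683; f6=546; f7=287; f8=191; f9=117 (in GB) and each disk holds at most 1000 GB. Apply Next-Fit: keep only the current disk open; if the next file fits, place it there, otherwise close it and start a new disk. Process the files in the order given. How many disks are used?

f1 (695 GB) → disk 1 (remaining 305 GB)
f2 (165 GB) → disk 1 (remaining 140 GB)
f3 (574 GB) → disk 2 (remaining 426 GB)
f4 (556 GB) → disk 3 (remaining 444 GB)
f5 (683 GB) → disk 4 (remaining 317 GB)
f6 (546 GB) → disk 5 (remaining 454 GB)
f7 (287 GB) → disk 5 (remaining 167 GB)
f8 (191 GB) → disk 6 (remaining 809 GB)
f9 (117 GB) → disk 6 (remaining 692 GB)
Final disks: [695,165] [574] [556] [683] [546,287] [191,117].

6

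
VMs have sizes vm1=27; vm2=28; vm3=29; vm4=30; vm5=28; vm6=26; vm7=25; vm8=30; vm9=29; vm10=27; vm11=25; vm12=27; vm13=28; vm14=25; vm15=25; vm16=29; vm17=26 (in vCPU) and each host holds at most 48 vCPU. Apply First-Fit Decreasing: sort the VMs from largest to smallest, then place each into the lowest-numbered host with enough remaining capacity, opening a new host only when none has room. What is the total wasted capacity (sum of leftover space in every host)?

Sorted descending: 30, 30, 29, 29, 29, 28, 28, 28, 27, 27, 27, 26, 26, 25, 25, 25, 25.
host 1: place 30 vCPU, 18 vCPU left
host 2: place 30 vCPU, 18 vCPU left
host 3: place 29 vCPU, 19 vCPU left
host 4: place 29 vCPU, 19 vCPU left
host 5: place 29 vCPU, 19 vCPU left
host 6: place 28 vCPU, 20 vCPU left
host 7: place 28 vCPU, 20 vCPU left
host 8: place 28 vCPU, 20 vCPU left
host 9: place 27 vCPU, 21 vCPU left
host 10: place 27 vCPU, 21 vCPU left
host 11: place 27 vCPU, 21 vCPU left
host 12: place 26 vCPU, 22 vCPU left
host 13: place 26 vCPU, 22 vCPU left
host 14: place 25 vCPU, 23 vCPU left
host 15: place 25 vCPU, 23 vCPU left
host 16: place 25 vCPU, 23 vCPU left
host 17: place 25 vCPU, 23 vCPU left
17 hosts × 48 vCPU = 816 vCPU; used 464 vCPU; unused 352 vCPU.

352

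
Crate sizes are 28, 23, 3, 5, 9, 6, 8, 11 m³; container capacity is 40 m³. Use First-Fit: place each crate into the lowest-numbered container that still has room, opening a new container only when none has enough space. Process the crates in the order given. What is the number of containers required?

3 containers

Put 28 m³ in container 1; 12 m³ remain.
Put 23 m³ in container 2; 17 m³ remain.
Put 3 m³ in container 1; 9 m³ remain.
Put 5 m³ in container 1; 4 m³ remain.
Put 9 m³ in container 2; 8 m³ remain.
Put 6 m³ in container 2; 2 m³ remain.
Put 8 m³ in container 3; 32 m³ remain.
Put 11 m³ in container 3; 21 m³ remain.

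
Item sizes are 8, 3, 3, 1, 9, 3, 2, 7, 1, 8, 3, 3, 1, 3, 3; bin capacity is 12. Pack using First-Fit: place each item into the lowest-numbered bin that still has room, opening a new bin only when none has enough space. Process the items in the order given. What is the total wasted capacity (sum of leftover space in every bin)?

2

Put 8 in bin 1; 4 remain.
Put 3 in bin 1; 1 remain.
Put 3 in bin 2; 9 remain.
Put 1 in bin 1; 0 remain.
Put 9 in bin 2; 0 remain.
Put 3 in bin 3; 9 remain.
Put 2 in bin 3; 7 remain.
Put 7 in bin 3; 0 remain.
Put 1 in bin 4; 11 remain.
Put 8 in bin 4; 3 remain.
Put 3 in bin 4; 0 remain.
Put 3 in bin 5; 9 remain.
Put 1 in bin 5; 8 remain.
Put 3 in bin 5; 5 remain.
Put 3 in bin 5; 2 remain.
5 bins × 12 = 60; used 58; unused 2.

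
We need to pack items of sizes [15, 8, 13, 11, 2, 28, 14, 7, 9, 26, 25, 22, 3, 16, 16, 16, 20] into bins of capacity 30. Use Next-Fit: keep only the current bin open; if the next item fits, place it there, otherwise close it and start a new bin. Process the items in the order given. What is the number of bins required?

Put 15 in bin 1; 15 remain.
Put 8 in bin 1; 7 remain.
Put 13 in bin 2; 17 remain.
Put 11 in bin 2; 6 remain.
Put 2 in bin 2; 4 remain.
Put 28 in bin 3; 2 remain.
Put 14 in bin 4; 16 remain.
Put 7 in bin 4; 9 remain.
Put 9 in bin 4; 0 remain.
Put 26 in bin 5; 4 remain.
Put 25 in bin 6; 5 remain.
Put 22 in bin 7; 8 remain.
Put 3 in bin 7; 5 remain.
Put 16 in bin 8; 14 remain.
Put 16 in bin 9; 14 remain.
Put 16 in bin 10; 14 remain.
Put 20 in bin 11; 10 remain.
Final bins: [15,8] [13,11,2] [28] [14,7,9] [26] [25] [22,3] [16] [16] [16] [20].

11 bins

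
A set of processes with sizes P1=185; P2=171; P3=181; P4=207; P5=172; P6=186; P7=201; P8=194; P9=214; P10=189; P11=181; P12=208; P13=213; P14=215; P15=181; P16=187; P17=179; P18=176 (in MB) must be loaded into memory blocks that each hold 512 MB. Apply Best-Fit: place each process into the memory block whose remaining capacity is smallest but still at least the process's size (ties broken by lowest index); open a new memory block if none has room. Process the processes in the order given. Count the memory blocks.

P1 (185 MB) → memory block 1 (remaining 327 MB)
P2 (171 MB) → memory block 1 (remaining 156 MB)
P3 (181 MB) → memory block 2 (remaining 331 MB)
P4 (207 MB) → memory block 2 (remaining 124 MB)
P5 (172 MB) → memory block 3 (remaining 340 MB)
P6 (186 MB) → memory block 3 (remaining 154 MB)
P7 (201 MB) → memory block 4 (remaining 311 MB)
P8 (194 MB) → memory block 4 (remaining 117 MB)
P9 (214 MB) → memory block 5 (remaining 298 MB)
P10 (189 MB) → memory block 5 (remaining 109 MB)
P11 (181 MB) → memory block 6 (remaining 331 MB)
P12 (208 MB) → memory block 6 (remaining 123 MB)
P13 (213 MB) → memory block 7 (remaining 299 MB)
P14 (215 MB) → memory block 7 (remaining 84 MB)
P15 (181 MB) → memory block 8 (remaining 331 MB)
P16 (187 MB) → memory block 8 (remaining 144 MB)
P17 (179 MB) → memory block 9 (remaining 333 MB)
P18 (176 MB) → memory block 9 (remaining 157 MB)
Final memory blocks: [185,171] [181,207] [172,186] [201,194] [214,189] [181,208] [213,215] [181,187] [179,176].

9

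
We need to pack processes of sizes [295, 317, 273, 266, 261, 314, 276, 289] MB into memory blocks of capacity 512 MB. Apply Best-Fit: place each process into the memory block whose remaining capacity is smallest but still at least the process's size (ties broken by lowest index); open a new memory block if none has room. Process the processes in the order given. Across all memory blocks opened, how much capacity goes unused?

1805

295 MB → memory block 1 (remaining 217 MB)
317 MB → memory block 2 (remaining 195 MB)
273 MB → memory block 3 (remaining 239 MB)
266 MB → memory block 4 (remaining 246 MB)
261 MB → memory block 5 (remaining 251 MB)
314 MB → memory block 6 (remaining 198 MB)
276 MB → memory block 7 (remaining 236 MB)
289 MB → memory block 8 (remaining 223 MB)
8 memory blocks × 512 MB = 4096 MB; used 2291 MB; unused 1805 MB.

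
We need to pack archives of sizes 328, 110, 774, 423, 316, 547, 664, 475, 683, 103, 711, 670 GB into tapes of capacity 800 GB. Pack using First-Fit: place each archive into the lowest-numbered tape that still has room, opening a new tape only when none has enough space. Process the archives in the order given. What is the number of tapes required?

328 GB → tape 1 (remaining 472 GB)
110 GB → tape 1 (remaining 362 GB)
774 GB → tape 2 (remaining 26 GB)
423 GB → tape 3 (remaining 377 GB)
316 GB → tape 1 (remaining 46 GB)
547 GB → tape 4 (remaining 253 GB)
664 GB → tape 5 (remaining 136 GB)
475 GB → tape 6 (remaining 325 GB)
683 GB → tape 7 (remaining 117 GB)
103 GB → tape 3 (remaining 274 GB)
711 GB → tape 8 (remaining 89 GB)
670 GB → tape 9 (remaining 130 GB)

9 tapes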